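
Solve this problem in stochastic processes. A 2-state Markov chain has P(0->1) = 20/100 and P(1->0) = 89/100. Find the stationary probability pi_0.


Stationary distribution: pi_0 = p10/(p01+p10), pi_1 = p01/(p01+p10)
p01 = 0.2000, p10 = 0.8900
pi_0 = 0.8165

0.8165


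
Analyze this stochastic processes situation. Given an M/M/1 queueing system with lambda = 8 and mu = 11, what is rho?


rho = lambda/mu
= 8/11
= 0.7273

0.7273


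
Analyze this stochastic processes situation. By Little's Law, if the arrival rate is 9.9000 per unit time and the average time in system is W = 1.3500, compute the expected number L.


Little's Law: L = lambda * W
= 9.9000 * 1.3500
= 13.3650

13.3650


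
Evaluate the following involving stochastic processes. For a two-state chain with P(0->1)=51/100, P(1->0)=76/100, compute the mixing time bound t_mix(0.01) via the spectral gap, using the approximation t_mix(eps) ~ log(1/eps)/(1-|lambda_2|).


lambda_2 = |1 - p01 - p10| = |1 - 0.5100 - 0.7600| = 0.2700
t_mix ~ log(1/eps)/(1 - |lambda_2|)
= log(100)/(1 - 0.2700) = 4.6052/0.7300
= 6.3085

6.3085


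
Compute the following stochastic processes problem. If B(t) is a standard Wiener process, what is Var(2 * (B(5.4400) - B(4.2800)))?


Var(alpha*(B(t)-B(s))) = alpha^2 * (t-s)
= 2^2 * (5.4400 - 4.2800)
= 4 * 1.1600
= 4.6400

4.6400


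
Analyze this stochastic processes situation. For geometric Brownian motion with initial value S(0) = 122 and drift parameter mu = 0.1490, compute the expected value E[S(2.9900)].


E[S(t)] = S(0) * exp(mu * t)
= 122 * exp(0.1490 * 2.9900)
= 122 * 1.5613
= 190.4769

190.4769


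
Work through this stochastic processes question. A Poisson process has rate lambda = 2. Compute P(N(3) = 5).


P(N(t)=k) = (lambda*t)^k * exp(-lambda*t) / k!
lambda*t = 6
= 6^5 * exp(-6) / 5!
= 7776 * 0.0025 / 120
= 0.1606

0.1606


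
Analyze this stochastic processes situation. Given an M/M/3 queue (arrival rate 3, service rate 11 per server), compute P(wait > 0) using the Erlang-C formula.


a = lambda/mu = 0.2727
rho = a/c = 0.0909
Erlang-C formula applied:
C(c,a) = 0.0028

0.0028


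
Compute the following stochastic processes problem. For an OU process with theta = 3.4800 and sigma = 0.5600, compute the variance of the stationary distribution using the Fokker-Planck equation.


Stationary variance = sigma^2 / (2*theta)
= 0.5600^2 / (2*3.4800)
= 0.3136 / 6.9600
= 0.0451

0.0451


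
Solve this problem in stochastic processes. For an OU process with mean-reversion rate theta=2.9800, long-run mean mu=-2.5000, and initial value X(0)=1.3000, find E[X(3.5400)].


E[X(t)] = mu + (X(0) - mu)*exp(-theta*t)
= -2.5000 + (1.3000 - -2.5000)*exp(-2.9800*3.5400)
= -2.5000 + 3.8000 * 2.6214e-05
= -2.4999

-2.4999


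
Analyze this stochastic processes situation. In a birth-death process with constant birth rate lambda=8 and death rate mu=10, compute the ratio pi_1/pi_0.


For birth-death process, pi_n/pi_0 = (lambda/mu)^n
= (8/10)^1
= 0.8000

0.8000


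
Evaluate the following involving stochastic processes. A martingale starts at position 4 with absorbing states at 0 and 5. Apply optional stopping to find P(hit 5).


By optional stopping theorem: E(M at tau) = M(0) = 4
P(hit 5)*5 + P(hit 0)*0 = 4
P(hit 5) = (4 - 0)/(5 - 0) = 4/5 = 0.8000

0.8000


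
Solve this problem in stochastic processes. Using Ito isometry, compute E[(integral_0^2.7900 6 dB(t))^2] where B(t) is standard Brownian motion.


By Ito isometry: E[(int f dB)^2] = int f^2 dt
= 6^2 * 2.7900
= 36 * 2.7900 = 100.4400

100.4400


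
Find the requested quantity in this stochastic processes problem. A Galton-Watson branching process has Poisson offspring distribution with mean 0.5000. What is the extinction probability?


Since mu = 0.5000 <= 1, extinction probability = 1.

1.0000


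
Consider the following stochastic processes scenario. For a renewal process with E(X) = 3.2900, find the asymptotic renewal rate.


Long-run renewal rate = 1/E(X)
= 1/3.2900
= 0.3040

0.3040


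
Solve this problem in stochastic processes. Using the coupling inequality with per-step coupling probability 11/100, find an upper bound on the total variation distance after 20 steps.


TV distance bound <= (1-delta)^n
= (1 - 0.1100)^20
= 0.8900^20
= 0.0972

0.0972


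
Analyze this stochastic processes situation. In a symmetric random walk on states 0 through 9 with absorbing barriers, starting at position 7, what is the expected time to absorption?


For symmetric RW on 0,...,N with absorbing barriers, E(i) = i*(N-i)
E(7) = 7 * 2 = 14

14


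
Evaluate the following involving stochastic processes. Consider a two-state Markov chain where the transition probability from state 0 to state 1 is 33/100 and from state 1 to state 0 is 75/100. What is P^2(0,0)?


Computing P^2 by matrix multiplication.
P = [[0.6700, 0.3300], [0.7500, 0.2500]]
After raising P to the power 2:
P^2(0,0) = 0.6964

0.6964


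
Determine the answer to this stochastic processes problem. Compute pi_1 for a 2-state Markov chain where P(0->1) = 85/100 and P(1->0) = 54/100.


Stationary distribution: pi_0 = p10/(p01+p10), pi_1 = p01/(p01+p10)
p01 = 0.8500, p10 = 0.5400
pi_1 = 0.6115

0.6115


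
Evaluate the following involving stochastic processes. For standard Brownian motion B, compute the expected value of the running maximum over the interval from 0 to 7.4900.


E(max B(s)) = sqrt(2t/pi)
= sqrt(2*7.4900/pi)
= sqrt(4.7683)
= 2.1836

2.1836


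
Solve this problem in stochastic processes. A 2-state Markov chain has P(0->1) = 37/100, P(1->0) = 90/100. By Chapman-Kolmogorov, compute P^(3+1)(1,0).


P^4 = P^3 * P^1
Computing via matrix multiplication of the transition matrix.
Entry (1,0) of P^4 = 0.7049

0.7049


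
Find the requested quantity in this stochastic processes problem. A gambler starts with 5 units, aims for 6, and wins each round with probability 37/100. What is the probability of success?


Gambler's ruin formula:
r = q/p = 0.6300/0.3700 = 1.7027
P(win) = (1 - r^i)/(1 - r^N)
= (1 - 1.7027^5)/(1 - 1.7027^6)
= 0.5696

0.5696


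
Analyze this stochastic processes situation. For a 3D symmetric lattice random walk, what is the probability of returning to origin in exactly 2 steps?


P(return in 2 steps) = P(reverse first step) = 1/(2d)
= 1/6
= 0.1667

0.1667


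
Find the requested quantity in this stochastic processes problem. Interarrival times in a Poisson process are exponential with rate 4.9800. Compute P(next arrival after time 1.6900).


P(X > t) = exp(-lambda * t)
= exp(-4.9800 * 1.6900)
= exp(-8.4162) = 2.2125e-04

2.2125e-04


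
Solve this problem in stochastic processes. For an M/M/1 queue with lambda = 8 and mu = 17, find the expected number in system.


rho = 8/17 = 0.4706
L = rho/(1-rho)
= 0.4706/0.5294
= 0.8889

0.8889


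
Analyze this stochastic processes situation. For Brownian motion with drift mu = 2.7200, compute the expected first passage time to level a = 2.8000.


Expected first passage time = a/mu
= 2.8000/2.7200
= 1.0294

1.0294


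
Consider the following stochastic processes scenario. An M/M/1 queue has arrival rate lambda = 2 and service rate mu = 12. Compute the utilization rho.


rho = lambda/mu
= 2/12
= 0.1667

0.1667


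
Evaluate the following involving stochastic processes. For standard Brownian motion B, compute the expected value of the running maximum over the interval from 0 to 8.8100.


E(max B(s)) = sqrt(2t/pi)
= sqrt(2*8.8100/pi)
= sqrt(5.6086)
= 2.3683

2.3683


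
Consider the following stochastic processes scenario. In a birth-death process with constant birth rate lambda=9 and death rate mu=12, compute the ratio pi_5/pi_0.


For birth-death process, pi_n/pi_0 = (lambda/mu)^n
= (9/12)^5
= 0.2373

0.2373


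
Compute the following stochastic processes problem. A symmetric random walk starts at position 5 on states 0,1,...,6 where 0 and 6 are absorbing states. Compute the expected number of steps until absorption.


For symmetric RW on 0,...,N with absorbing barriers, E(i) = i*(N-i)
E(5) = 5 * 1 = 5

5


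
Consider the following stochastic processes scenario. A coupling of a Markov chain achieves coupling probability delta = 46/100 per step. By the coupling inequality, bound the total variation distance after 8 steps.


TV distance bound <= (1-delta)^n
= (1 - 0.4600)^8
= 0.5400^8
= 0.0072

0.0072


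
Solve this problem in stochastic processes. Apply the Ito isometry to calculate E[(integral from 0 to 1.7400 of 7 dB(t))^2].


By Ito isometry: E[(int f dB)^2] = int f^2 dt
= 7^2 * 1.7400
= 49 * 1.7400 = 85.2600

85.2600


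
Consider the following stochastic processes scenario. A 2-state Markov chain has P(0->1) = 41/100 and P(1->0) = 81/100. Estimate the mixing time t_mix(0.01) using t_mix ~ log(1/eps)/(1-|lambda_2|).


lambda_2 = |1 - p01 - p10| = |1 - 0.4100 - 0.8100| = 0.2200
t_mix ~ log(1/eps)/(1 - |lambda_2|)
= log(100)/(1 - 0.2200) = 4.6052/0.7800
= 5.9041

5.9041


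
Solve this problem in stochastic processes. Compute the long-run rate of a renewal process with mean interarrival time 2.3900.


Long-run renewal rate = 1/E(X)
= 1/2.3900
= 0.4184

0.4184


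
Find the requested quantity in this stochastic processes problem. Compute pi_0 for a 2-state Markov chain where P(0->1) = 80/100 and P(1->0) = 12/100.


Stationary distribution: pi_0 = p10/(p01+p10), pi_1 = p01/(p01+p10)
p01 = 0.8000, p10 = 0.1200
pi_0 = 0.1304

0.1304


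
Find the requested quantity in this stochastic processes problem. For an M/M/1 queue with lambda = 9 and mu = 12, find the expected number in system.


rho = 9/12 = 0.7500
L = rho/(1-rho)
= 0.7500/0.2500
= 3.0000

3.0000


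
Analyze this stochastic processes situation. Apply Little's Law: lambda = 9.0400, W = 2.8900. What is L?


Little's Law: L = lambda * W
= 9.0400 * 2.8900
= 26.1256

26.1256


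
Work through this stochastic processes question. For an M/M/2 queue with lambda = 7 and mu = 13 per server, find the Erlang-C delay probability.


a = lambda/mu = 0.5385
rho = a/c = 0.2692
Erlang-C formula applied:
C(c,a) = 0.1142

0.1142


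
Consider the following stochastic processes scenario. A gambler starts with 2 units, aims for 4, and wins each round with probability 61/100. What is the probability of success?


Gambler's ruin formula:
r = q/p = 0.3900/0.6100 = 0.6393
P(win) = (1 - r^i)/(1 - r^N)
= (1 - 0.6393^2)/(1 - 0.6393^4)
= 0.7098

0.7098


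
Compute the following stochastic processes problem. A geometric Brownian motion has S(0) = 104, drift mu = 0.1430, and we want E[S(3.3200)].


E[S(t)] = S(0) * exp(mu * t)
= 104 * exp(0.1430 * 3.3200)
= 104 * 1.6076
= 167.1933

167.1933


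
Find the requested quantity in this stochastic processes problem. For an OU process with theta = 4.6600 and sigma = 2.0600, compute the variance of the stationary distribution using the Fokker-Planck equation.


Stationary variance = sigma^2 / (2*theta)
= 2.0600^2 / (2*4.6600)
= 4.2436 / 9.3200
= 0.4553

0.4553


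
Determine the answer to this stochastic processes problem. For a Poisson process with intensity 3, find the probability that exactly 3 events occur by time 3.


P(N(t)=k) = (lambda*t)^k * exp(-lambda*t) / k!
lambda*t = 9
= 9^3 * exp(-9) / 3!
= 729 * 1.2341e-04 / 6
= 0.0150

0.0150


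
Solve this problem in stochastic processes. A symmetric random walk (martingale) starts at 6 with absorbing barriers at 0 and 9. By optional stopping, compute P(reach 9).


By optional stopping theorem: E(M at tau) = M(0) = 6
P(hit 9)*9 + P(hit 0)*0 = 6
P(hit 9) = (6 - 0)/(9 - 0) = 2/3 = 0.6667

0.6667


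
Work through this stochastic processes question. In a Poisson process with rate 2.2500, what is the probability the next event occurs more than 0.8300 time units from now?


P(X > t) = exp(-lambda * t)
= exp(-2.2500 * 0.8300)
= exp(-1.8675) = 0.1545

0.1545


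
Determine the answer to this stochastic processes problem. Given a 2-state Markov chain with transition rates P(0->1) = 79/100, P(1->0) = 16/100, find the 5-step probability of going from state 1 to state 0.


Computing P^5 by matrix multiplication.
P = [[0.2100, 0.7900], [0.1600, 0.8400]]
After raising P to the power 5:
P^5(1,0) = 0.1684

0.1684


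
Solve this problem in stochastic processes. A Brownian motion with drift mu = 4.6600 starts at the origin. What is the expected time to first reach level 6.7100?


Expected first passage time = a/mu
= 6.7100/4.6600
= 1.4399

1.4399


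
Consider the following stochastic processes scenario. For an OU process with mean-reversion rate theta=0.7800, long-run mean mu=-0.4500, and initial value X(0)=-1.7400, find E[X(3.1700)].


E[X(t)] = mu + (X(0) - mu)*exp(-theta*t)
= -0.4500 + (-1.7400 - -0.4500)*exp(-0.7800*3.1700)
= -0.4500 + -1.2900 * 0.0844
= -0.5588

-0.5588


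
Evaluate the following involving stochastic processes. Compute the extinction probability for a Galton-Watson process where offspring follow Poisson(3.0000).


Since mu = 3.0000 > 1, extinction prob q < 1.
Solve s = exp(mu*(s-1)) iteratively.
q = 0.0595

0.0595


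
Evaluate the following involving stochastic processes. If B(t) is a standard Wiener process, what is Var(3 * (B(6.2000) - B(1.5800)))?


Var(alpha*(B(t)-B(s))) = alpha^2 * (t-s)
= 3^2 * (6.2000 - 1.5800)
= 9 * 4.6200
= 41.5800

41.5800


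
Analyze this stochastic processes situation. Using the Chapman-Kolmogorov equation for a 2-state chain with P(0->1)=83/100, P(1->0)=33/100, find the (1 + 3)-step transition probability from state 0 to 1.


P^4 = P^1 * P^3
Computing via matrix multiplication of the transition matrix.
Entry (0,1) of P^4 = 0.7150

0.7150


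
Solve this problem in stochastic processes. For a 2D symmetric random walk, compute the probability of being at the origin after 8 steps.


P = C(8,4)^2 / 4^8
= 70^2 / 65536
= 4900 / 65536
= 0.0748

0.0748


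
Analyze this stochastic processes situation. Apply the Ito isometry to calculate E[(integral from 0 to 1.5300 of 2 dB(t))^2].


By Ito isometry: E[(int f dB)^2] = int f^2 dt
= 2^2 * 1.5300
= 4 * 1.5300 = 6.1200

6.1200


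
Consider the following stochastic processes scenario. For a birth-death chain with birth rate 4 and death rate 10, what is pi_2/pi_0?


For birth-death process, pi_n/pi_0 = (lambda/mu)^n
= (4/10)^2
= 0.1600

0.1600


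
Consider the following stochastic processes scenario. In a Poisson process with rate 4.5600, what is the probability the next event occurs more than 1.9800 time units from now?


P(X > t) = exp(-lambda * t)
= exp(-4.5600 * 1.9800)
= exp(-9.0288) = 1.1991e-04

1.1991e-04


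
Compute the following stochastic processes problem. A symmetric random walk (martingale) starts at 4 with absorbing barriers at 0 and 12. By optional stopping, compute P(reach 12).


By optional stopping theorem: E(M at tau) = M(0) = 4
P(hit 12)*12 + P(hit 0)*0 = 4
P(hit 12) = (4 - 0)/(12 - 0) = 1/3 = 0.3333

0.3333


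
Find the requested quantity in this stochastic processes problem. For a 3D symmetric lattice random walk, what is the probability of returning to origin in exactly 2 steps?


P(return in 2 steps) = P(reverse first step) = 1/(2d)
= 1/6
= 0.1667

0.1667


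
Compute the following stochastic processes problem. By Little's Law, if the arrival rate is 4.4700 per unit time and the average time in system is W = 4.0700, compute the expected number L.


Little's Law: L = lambda * W
= 4.4700 * 4.0700
= 18.1929

18.1929


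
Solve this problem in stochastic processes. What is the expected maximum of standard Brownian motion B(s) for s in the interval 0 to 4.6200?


E(max B(s)) = sqrt(2t/pi)
= sqrt(2*4.6200/pi)
= sqrt(2.9412)
= 1.7150

1.7150


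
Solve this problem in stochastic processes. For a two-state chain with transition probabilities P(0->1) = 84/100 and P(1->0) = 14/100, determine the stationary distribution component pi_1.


Stationary distribution: pi_0 = p10/(p01+p10), pi_1 = p01/(p01+p10)
p01 = 0.8400, p10 = 0.1400
pi_1 = 0.8571

0.8571


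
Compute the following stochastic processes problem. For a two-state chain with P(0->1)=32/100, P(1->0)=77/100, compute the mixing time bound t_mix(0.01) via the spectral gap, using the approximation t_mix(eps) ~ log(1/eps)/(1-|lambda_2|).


lambda_2 = |1 - p01 - p10| = |1 - 0.3200 - 0.7700| = 0.0900
t_mix ~ log(1/eps)/(1 - |lambda_2|)
= log(100)/(1 - 0.0900) = 4.6052/0.9100
= 5.0606

5.0606


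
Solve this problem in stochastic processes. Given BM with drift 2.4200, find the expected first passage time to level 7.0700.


Expected first passage time = a/mu
= 7.0700/2.4200
= 2.9215

2.9215


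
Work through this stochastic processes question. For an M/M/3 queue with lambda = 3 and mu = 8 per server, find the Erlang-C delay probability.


a = lambda/mu = 0.3750
rho = a/c = 0.1250
Erlang-C formula applied:
C(c,a) = 0.0069

0.0069


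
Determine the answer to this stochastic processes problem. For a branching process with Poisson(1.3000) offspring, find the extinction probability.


Since mu = 1.3000 > 1, extinction prob q < 1.
Solve s = exp(mu*(s-1)) iteratively.
q = 0.5770

0.5770


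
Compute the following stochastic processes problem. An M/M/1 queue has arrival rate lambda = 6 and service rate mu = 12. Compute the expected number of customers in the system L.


rho = 6/12 = 0.5000
L = rho/(1-rho)
= 0.5000/0.5000
= 1.0000

1.0000


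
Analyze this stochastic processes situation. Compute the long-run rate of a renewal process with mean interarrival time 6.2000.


Long-run renewal rate = 1/E(X)
= 1/6.2000
= 0.1613

0.1613


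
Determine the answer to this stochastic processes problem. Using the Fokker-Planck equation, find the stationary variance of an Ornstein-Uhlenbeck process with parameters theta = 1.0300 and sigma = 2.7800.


Stationary variance = sigma^2 / (2*theta)
= 2.7800^2 / (2*1.0300)
= 7.7284 / 2.0600
= 3.7517

3.7517


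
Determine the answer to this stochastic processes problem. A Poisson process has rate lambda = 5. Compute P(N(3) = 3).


P(N(t)=k) = (lambda*t)^k * exp(-lambda*t) / k!
lambda*t = 15
= 15^3 * exp(-15) / 3!
= 3375 * 3.0590e-07 / 6
= 1.7207e-04

1.7207e-04


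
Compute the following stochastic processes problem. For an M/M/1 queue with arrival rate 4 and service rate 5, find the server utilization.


rho = lambda/mu
= 4/5
= 0.8000

0.8000


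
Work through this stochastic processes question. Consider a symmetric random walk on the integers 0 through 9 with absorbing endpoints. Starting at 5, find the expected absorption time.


For symmetric RW on 0,...,N with absorbing barriers, E(i) = i*(N-i)
E(5) = 5 * 4 = 20

20


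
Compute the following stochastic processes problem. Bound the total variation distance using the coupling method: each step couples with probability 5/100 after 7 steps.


TV distance bound <= (1-delta)^n
= (1 - 0.0500)^7
= 0.9500^7
= 0.6983

0.6983


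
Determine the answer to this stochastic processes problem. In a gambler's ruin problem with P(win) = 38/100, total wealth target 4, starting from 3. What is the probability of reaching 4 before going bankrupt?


Gambler's ruin formula:
r = q/p = 0.6200/0.3800 = 1.6316
P(win) = (1 - r^i)/(1 - r^N)
= (1 - 1.6316^3)/(1 - 1.6316^4)
= 0.5493

0.5493


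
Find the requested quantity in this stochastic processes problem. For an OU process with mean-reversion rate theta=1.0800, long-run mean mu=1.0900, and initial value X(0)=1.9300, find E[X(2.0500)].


E[X(t)] = mu + (X(0) - mu)*exp(-theta*t)
= 1.0900 + (1.9300 - 1.0900)*exp(-1.0800*2.0500)
= 1.0900 + 0.8400 * 0.1093
= 1.1818

1.1818


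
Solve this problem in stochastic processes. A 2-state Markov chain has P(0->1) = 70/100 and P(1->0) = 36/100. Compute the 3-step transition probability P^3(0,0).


Computing P^3 by matrix multiplication.
P = [[0.3000, 0.7000], [0.3600, 0.6400]]
After raising P to the power 3:
P^3(0,0) = 0.3395

0.3395


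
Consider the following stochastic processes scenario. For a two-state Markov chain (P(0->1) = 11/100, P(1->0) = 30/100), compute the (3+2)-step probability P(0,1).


P^5 = P^3 * P^2
Computing via matrix multiplication of the transition matrix.
Entry (0,1) of P^5 = 0.2491

0.2491


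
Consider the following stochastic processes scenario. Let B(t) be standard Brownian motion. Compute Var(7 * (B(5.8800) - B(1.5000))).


Var(alpha*(B(t)-B(s))) = alpha^2 * (t-s)
= 7^2 * (5.8800 - 1.5000)
= 49 * 4.3800
= 214.6200

214.6200


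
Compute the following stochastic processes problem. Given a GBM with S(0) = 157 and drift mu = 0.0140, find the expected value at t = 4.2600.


E[S(t)] = S(0) * exp(mu * t)
= 157 * exp(0.0140 * 4.2600)
= 157 * 1.0615
= 166.6483

166.6483


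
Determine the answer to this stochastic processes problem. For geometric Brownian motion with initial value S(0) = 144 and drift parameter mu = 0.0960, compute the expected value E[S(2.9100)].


E[S(t)] = S(0) * exp(mu * t)
= 144 * exp(0.0960 * 2.9100)
= 144 * 1.3223
= 190.4088

190.4088


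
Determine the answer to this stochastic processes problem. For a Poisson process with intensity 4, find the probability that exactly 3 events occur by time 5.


P(N(t)=k) = (lambda*t)^k * exp(-lambda*t) / k!
lambda*t = 20
= 20^3 * exp(-20) / 3!
= 8000 * 2.0612e-09 / 6
= 2.7482e-06

2.7482e-06


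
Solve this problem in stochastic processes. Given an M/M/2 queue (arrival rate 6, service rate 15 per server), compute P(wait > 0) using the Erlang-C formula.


a = lambda/mu = 0.4000
rho = a/c = 0.2000
Erlang-C formula applied:
C(c,a) = 0.0667

0.0667


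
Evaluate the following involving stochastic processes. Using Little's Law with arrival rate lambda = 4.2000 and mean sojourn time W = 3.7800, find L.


Little's Law: L = lambda * W
= 4.2000 * 3.7800
= 15.8760

15.8760


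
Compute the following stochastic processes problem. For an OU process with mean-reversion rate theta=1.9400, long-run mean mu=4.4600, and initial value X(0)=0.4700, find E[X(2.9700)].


E[X(t)] = mu + (X(0) - mu)*exp(-theta*t)
= 4.4600 + (0.4700 - 4.4600)*exp(-1.9400*2.9700)
= 4.4600 + -3.9900 * 0.0031
= 4.4474

4.4474


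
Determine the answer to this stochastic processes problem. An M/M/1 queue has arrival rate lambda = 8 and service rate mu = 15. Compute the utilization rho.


rho = lambda/mu
= 8/15
= 0.5333

0.5333


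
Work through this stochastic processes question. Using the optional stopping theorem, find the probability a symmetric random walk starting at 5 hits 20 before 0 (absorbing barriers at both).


By optional stopping theorem: E(M at tau) = M(0) = 5
P(hit 20)*20 + P(hit 0)*0 = 5
P(hit 20) = (5 - 0)/(20 - 0) = 1/4 = 0.2500

0.2500


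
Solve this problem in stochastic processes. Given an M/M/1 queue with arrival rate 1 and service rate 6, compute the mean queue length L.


rho = 1/6 = 0.1667
L = rho/(1-rho)
= 0.1667/0.8333
= 0.2000

0.2000


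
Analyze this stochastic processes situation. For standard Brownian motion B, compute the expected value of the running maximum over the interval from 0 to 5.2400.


E(max B(s)) = sqrt(2t/pi)
= sqrt(2*5.2400/pi)
= sqrt(3.3359)
= 1.8264

1.8264


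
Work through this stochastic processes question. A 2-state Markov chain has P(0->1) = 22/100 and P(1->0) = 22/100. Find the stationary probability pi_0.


Stationary distribution: pi_0 = p10/(p01+p10), pi_1 = p01/(p01+p10)
p01 = 0.2200, p10 = 0.2200
pi_0 = 0.5000

0.5000


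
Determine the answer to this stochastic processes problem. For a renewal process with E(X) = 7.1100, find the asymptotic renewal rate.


Long-run renewal rate = 1/E(X)
= 1/7.1100
= 0.1406

0.1406


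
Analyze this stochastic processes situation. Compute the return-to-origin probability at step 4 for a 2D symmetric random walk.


P = C(4,2)^2 / 4^4
= 6^2 / 256
= 36 / 256
= 0.1406

0.1406


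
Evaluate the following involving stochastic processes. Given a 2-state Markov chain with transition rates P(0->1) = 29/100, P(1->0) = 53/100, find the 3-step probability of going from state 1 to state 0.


Computing P^3 by matrix multiplication.
P = [[0.7100, 0.2900], [0.5300, 0.4700]]
After raising P to the power 3:
P^3(1,0) = 0.6426

0.6426


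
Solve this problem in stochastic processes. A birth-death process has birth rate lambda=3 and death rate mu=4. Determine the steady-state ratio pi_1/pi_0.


For birth-death process, pi_n/pi_0 = (lambda/mu)^n
= (3/4)^1
= 0.7500

0.7500


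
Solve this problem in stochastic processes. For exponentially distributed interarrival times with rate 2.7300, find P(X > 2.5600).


P(X > t) = exp(-lambda * t)
= exp(-2.7300 * 2.5600)
= exp(-6.9888) = 9.2215e-04

9.2215e-04


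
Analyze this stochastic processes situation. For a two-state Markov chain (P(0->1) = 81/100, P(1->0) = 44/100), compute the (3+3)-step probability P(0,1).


P^6 = P^3 * P^3
Computing via matrix multiplication of the transition matrix.
Entry (0,1) of P^6 = 0.6478

0.6478


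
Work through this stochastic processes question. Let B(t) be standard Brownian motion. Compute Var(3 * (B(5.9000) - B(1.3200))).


Var(alpha*(B(t)-B(s))) = alpha^2 * (t-s)
= 3^2 * (5.9000 - 1.3200)
= 9 * 4.5800
= 41.2200

41.2200


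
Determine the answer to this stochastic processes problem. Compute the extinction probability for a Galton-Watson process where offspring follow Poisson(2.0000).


Since mu = 2.0000 > 1, extinction prob q < 1.
Solve s = exp(mu*(s-1)) iteratively.
q = 0.2032

0.2032


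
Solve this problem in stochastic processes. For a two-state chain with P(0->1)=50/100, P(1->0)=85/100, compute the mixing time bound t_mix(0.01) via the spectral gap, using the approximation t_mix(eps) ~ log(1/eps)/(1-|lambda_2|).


lambda_2 = |1 - p01 - p10| = |1 - 0.5000 - 0.8500| = 0.3500
t_mix ~ log(1/eps)/(1 - |lambda_2|)
= log(100)/(1 - 0.3500) = 4.6052/0.6500
= 7.0849

7.0849


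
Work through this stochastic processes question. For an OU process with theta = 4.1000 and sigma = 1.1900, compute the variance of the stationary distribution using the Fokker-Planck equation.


Stationary variance = sigma^2 / (2*theta)
= 1.1900^2 / (2*4.1000)
= 1.4161 / 8.2000
= 0.1727

0.1727


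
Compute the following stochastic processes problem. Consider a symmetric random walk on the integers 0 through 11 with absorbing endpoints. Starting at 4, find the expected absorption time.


For symmetric RW on 0,...,N with absorbing barriers, E(i) = i*(N-i)
E(4) = 4 * 7 = 28

28


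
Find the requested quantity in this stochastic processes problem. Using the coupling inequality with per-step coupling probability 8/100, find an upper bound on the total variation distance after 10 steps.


TV distance bound <= (1-delta)^n
= (1 - 0.0800)^10
= 0.9200^10
= 0.4344

0.4344


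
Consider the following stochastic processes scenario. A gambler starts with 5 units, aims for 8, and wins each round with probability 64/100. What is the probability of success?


Gambler's ruin formula:
r = q/p = 0.3600/0.6400 = 0.5625
P(win) = (1 - r^i)/(1 - r^N)
= (1 - 0.5625^5)/(1 - 0.5625^8)
= 0.9532

0.9532


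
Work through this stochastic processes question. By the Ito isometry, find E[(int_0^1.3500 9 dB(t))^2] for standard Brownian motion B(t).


By Ito isometry: E[(int f dB)^2] = int f^2 dt
= 9^2 * 1.3500
= 81 * 1.3500 = 109.3500

109.3500


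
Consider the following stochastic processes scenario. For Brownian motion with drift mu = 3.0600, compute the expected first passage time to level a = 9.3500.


Expected first passage time = a/mu
= 9.3500/3.0600
= 3.0556

3.0556


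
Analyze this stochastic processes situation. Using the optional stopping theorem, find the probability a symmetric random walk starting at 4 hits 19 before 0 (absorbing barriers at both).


By optional stopping theorem: E(M at tau) = M(0) = 4
P(hit 19)*19 + P(hit 0)*0 = 4
P(hit 19) = (4 - 0)/(19 - 0) = 4/19 = 0.2105

0.2105


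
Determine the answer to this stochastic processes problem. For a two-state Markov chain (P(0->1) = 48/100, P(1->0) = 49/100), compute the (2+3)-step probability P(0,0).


P^5 = P^2 * P^3
Computing via matrix multiplication of the transition matrix.
Entry (0,0) of P^5 = 0.5052

0.5052


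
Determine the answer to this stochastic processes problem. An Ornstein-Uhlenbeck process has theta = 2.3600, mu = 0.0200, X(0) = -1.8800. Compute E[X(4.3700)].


E[X(t)] = mu + (X(0) - mu)*exp(-theta*t)
= 0.0200 + (-1.8800 - 0.0200)*exp(-2.3600*4.3700)
= 0.0200 + -1.9000 * 3.3192e-05
= 0.0199

0.0199


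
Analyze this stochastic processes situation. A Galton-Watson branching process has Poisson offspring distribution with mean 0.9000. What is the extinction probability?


Since mu = 0.9000 <= 1, extinction probability = 1.

1.0000


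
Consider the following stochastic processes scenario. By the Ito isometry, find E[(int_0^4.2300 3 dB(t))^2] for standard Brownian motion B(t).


By Ito isometry: E[(int f dB)^2] = int f^2 dt
= 3^2 * 4.2300
= 9 * 4.2300 = 38.0700

38.0700


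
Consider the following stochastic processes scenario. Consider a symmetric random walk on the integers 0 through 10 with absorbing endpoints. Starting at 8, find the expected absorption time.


For symmetric RW on 0,...,N with absorbing barriers, E(i) = i*(N-i)
E(8) = 8 * 2 = 16

16


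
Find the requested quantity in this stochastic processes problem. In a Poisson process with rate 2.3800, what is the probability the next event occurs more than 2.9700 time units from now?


P(X > t) = exp(-lambda * t)
= exp(-2.3800 * 2.9700)
= exp(-7.0686) = 8.5142e-04

8.5142e-04


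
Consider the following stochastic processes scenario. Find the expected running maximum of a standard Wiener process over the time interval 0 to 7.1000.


E(max B(s)) = sqrt(2t/pi)
= sqrt(2*7.1000/pi)
= sqrt(4.5200)
= 2.1260

2.1260


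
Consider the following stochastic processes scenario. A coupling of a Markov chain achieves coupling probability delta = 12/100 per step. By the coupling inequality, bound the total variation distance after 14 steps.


TV distance bound <= (1-delta)^n
= (1 - 0.1200)^14
= 0.8800^14
= 0.1670

0.1670


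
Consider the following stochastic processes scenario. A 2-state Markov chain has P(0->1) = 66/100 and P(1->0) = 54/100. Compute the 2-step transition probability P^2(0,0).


Computing P^2 by matrix multiplication.
P = [[0.3400, 0.6600], [0.5400, 0.4600]]
After raising P to the power 2:
P^2(0,0) = 0.4720

0.4720


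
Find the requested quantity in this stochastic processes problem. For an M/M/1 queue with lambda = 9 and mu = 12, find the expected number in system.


rho = 9/12 = 0.7500
L = rho/(1-rho)
= 0.7500/0.2500
= 3.0000

3.0000


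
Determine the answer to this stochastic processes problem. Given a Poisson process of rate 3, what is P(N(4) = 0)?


P(N(t)=k) = (lambda*t)^k * exp(-lambda*t) / k!
lambda*t = 12
= 12^0 * exp(-12) / 0!
= 1 * 6.1442e-06 / 1
= 6.1442e-06

6.1442e-06


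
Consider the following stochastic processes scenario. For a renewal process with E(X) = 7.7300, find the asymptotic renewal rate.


Long-run renewal rate = 1/E(X)
= 1/7.7300
= 0.1294

0.1294


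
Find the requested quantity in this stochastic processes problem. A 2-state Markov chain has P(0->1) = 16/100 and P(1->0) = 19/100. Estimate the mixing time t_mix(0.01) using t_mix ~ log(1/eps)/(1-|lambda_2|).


lambda_2 = |1 - p01 - p10| = |1 - 0.1600 - 0.1900| = 0.6500
t_mix ~ log(1/eps)/(1 - |lambda_2|)
= log(100)/(1 - 0.6500) = 4.6052/0.3500
= 13.1576

13.1576


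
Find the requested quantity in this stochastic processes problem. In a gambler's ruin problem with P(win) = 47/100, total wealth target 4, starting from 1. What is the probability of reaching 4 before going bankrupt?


Gambler's ruin formula:
r = q/p = 0.5300/0.4700 = 1.1277
P(win) = (1 - r^i)/(1 - r^N)
= (1 - 1.1277^1)/(1 - 1.1277^4)
= 0.2069

0.2069


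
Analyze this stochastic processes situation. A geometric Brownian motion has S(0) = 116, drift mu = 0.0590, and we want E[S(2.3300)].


E[S(t)] = S(0) * exp(mu * t)
= 116 * exp(0.0590 * 2.3300)
= 116 * 1.1474
= 133.0946

133.0946


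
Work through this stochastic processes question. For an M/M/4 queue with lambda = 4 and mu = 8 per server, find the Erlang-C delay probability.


a = lambda/mu = 0.5000
rho = a/c = 0.1250
Erlang-C formula applied:
C(c,a) = 0.0018

0.0018


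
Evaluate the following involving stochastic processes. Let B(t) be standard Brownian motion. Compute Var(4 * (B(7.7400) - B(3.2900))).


Var(alpha*(B(t)-B(s))) = alpha^2 * (t-s)
= 4^2 * (7.7400 - 3.2900)
= 16 * 4.4500
= 71.2000

71.2000


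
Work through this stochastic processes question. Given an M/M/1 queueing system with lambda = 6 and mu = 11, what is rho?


rho = lambda/mu
= 6/11
= 0.5455

0.5455


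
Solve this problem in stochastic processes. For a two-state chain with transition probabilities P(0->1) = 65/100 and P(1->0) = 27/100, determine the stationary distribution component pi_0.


Stationary distribution: pi_0 = p10/(p01+p10), pi_1 = p01/(p01+p10)
p01 = 0.6500, p10 = 0.2700
pi_0 = 0.2935

0.2935


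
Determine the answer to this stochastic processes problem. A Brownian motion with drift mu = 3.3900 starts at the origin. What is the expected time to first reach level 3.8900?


Expected first passage time = a/mu
= 3.8900/3.3900
= 1.1475

1.1475


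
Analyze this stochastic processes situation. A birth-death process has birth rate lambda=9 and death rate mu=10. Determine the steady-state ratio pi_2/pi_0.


For birth-death process, pi_n/pi_0 = (lambda/mu)^n
= (9/10)^2
= 0.8100

0.8100


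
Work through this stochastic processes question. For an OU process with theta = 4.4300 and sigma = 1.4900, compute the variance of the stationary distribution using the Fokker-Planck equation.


Stationary variance = sigma^2 / (2*theta)
= 1.4900^2 / (2*4.4300)
= 2.2201 / 8.8600
= 0.2506

0.2506


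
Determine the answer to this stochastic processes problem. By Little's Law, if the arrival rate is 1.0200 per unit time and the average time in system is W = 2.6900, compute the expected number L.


Little's Law: L = lambda * W
= 1.0200 * 2.6900
= 2.7438

2.7438


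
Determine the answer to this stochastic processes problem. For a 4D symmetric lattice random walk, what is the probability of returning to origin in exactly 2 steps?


P(return in 2 steps) = P(reverse first step) = 1/(2d)
= 1/8
= 0.1250

0.1250


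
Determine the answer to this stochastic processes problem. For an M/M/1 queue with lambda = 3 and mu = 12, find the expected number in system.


rho = 3/12 = 0.2500
L = rho/(1-rho)
= 0.2500/0.7500
= 0.3333

0.3333


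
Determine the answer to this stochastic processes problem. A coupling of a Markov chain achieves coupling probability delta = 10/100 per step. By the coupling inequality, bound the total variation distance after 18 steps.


TV distance bound <= (1-delta)^n
= (1 - 0.1000)^18
= 0.9000^18
= 0.1501

0.1501


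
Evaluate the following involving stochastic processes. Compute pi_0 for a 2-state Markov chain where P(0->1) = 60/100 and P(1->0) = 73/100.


Stationary distribution: pi_0 = p10/(p01+p10), pi_1 = p01/(p01+p10)
p01 = 0.6000, p10 = 0.7300
pi_0 = 0.5489

0.5489


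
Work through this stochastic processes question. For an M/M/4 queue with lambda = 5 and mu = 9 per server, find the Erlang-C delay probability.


a = lambda/mu = 0.5556
rho = a/c = 0.1389
Erlang-C formula applied:
C(c,a) = 0.0026

0.0026


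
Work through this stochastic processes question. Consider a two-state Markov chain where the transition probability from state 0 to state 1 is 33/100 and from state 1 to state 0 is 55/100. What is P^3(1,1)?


Computing P^3 by matrix multiplication.
P = [[0.6700, 0.3300], [0.5500, 0.4500]]
After raising P to the power 3:
P^3(1,1) = 0.3761

0.3761


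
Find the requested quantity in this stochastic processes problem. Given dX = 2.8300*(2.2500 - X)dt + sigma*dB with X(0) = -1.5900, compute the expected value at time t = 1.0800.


E[X(t)] = mu + (X(0) - mu)*exp(-theta*t)
= 2.2500 + (-1.5900 - 2.2500)*exp(-2.8300*1.0800)
= 2.2500 + -3.8400 * 0.0471
= 2.0693

2.0693


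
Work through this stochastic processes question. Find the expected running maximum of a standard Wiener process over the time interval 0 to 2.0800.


E(max B(s)) = sqrt(2t/pi)
= sqrt(2*2.0800/pi)
= sqrt(1.3242)
= 1.1507

1.1507


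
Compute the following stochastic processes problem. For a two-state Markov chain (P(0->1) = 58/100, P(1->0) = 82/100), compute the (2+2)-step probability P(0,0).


P^4 = P^2 * P^2
Computing via matrix multiplication of the transition matrix.
Entry (0,0) of P^4 = 0.5963

0.5963


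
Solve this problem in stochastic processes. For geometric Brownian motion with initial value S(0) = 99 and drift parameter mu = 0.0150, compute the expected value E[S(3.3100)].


E[S(t)] = S(0) * exp(mu * t)
= 99 * exp(0.0150 * 3.3100)
= 99 * 1.0509
= 104.0394

104.0394


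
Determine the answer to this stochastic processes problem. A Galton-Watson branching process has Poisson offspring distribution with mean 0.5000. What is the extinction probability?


Since mu = 0.5000 <= 1, extinction probability = 1.

1.0000


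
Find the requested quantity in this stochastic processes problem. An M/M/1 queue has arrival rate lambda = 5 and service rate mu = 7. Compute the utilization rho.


rho = lambda/mu
= 5/7
= 0.7143

0.7143


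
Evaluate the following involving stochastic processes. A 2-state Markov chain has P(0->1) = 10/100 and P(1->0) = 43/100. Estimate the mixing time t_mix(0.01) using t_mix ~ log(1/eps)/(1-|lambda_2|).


lambda_2 = |1 - p01 - p10| = |1 - 0.1000 - 0.4300| = 0.4700
t_mix ~ log(1/eps)/(1 - |lambda_2|)
= log(100)/(1 - 0.4700) = 4.6052/0.5300
= 8.6890

8.6890


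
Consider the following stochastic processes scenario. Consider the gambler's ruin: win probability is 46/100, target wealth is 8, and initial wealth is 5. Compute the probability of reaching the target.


Gambler's ruin formula:
r = q/p = 0.5400/0.4600 = 1.1739
P(win) = (1 - r^i)/(1 - r^N)
= (1 - 1.1739^5)/(1 - 1.1739^8)
= 0.4716

0.4716


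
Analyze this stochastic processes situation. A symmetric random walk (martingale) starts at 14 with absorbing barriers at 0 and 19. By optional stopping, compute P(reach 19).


By optional stopping theorem: E(M at tau) = M(0) = 14
P(hit 19)*19 + P(hit 0)*0 = 14
P(hit 19) = (14 - 0)/(19 - 0) = 14/19 = 0.7368

0.7368


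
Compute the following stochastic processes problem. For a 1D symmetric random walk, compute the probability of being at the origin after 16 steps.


P(S(16) = 0) = C(16,8) / 4^8
= 12870 / 65536
= 0.1964

0.1964


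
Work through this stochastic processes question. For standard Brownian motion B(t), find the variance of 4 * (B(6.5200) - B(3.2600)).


Var(alpha*(B(t)-B(s))) = alpha^2 * (t-s)
= 4^2 * (6.5200 - 3.2600)
= 16 * 3.2600
= 52.1600

52.1600


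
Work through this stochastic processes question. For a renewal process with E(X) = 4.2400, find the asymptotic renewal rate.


Long-run renewal rate = 1/E(X)
= 1/4.2400
= 0.2358

0.2358


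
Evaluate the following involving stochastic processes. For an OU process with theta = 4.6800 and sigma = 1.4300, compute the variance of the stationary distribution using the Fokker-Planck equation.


Stationary variance = sigma^2 / (2*theta)
= 1.4300^2 / (2*4.6800)
= 2.0449 / 9.3600
= 0.2185

0.2185


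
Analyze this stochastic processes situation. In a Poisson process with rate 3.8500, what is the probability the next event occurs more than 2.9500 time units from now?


P(X > t) = exp(-lambda * t)
= exp(-3.8500 * 2.9500)
= exp(-11.3575) = 1.1682e-05

1.1682e-05
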